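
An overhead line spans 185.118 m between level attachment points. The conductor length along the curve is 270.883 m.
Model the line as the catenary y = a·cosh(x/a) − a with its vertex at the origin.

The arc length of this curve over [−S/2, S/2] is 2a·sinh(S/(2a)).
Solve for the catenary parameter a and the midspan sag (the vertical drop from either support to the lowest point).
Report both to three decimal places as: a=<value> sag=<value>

a=59.024 sag=88.720

seed: a₀ = √(S³/(24(L−S))) = √(185.118³/(24·85.765)) = 55.515251
iter 1: u=1.667272  f(a)=+1.274e+01  f'(a)=-4.038e+00  a ← 55.515251 − (+1.274e+01/-4.038e+00) = 58.670068
iter 2: u=1.577619  f(a)=+1.167e+00  f'(a)=-3.330e+00  a ← 58.670068 − (+1.167e+00/-3.330e+00) = 59.020457
iter 3: u=1.568253  f(a)=+1.196e-02  f'(a)=-3.262e+00  a ← 59.020457 − (+1.196e-02/-3.262e+00) = 59.024124
iter 4: u=1.568155  f(a)=+1.286e-06  f'(a)=-3.261e+00  a ← 59.024124 − (+1.286e-06/-3.261e+00) = 59.024125
iter 5: u=1.568155  f(a)=+0.000e+00  f'(a)=-3.261e+00  a ← 59.024125 − (+0.000e+00/-3.261e+00) = 59.024125
converged: |Δa| < 1e-12 after 5 iterations
sag = a·(cosh(S/(2a)) − 1) = 59.024125·(cosh(1.568155) − 1) = 88.719732
T_max/T_min = cosh(S/(2a)) = 2.503110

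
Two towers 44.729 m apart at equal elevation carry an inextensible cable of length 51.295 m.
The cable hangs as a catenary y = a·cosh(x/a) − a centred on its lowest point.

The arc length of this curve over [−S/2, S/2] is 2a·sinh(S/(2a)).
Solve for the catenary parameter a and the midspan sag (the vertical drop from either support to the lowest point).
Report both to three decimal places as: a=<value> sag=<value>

a=24.338 sag=11.019

seed: a₀ = √(S³/(24(L−S))) = √(44.729³/(24·6.566)) = 23.830202
iter 1: u=0.938494  f(a)=+2.953e-01  f'(a)=-6.012e-01  a ← 23.830202 − (+2.953e-01/-6.012e-01) = 24.321417
iter 2: u=0.919539  f(a)=+9.378e-03  f'(a)=-5.635e-01  a ← 24.321417 − (+9.378e-03/-5.635e-01) = 24.338058
iter 3: u=0.918911  f(a)=+1.014e-05  f'(a)=-5.623e-01  a ← 24.338058 − (+1.014e-05/-5.623e-01) = 24.338076
iter 4: u=0.918910  f(a)=+1.192e-11  f'(a)=-5.623e-01  a ← 24.338076 − (+1.192e-11/-5.623e-01) = 24.338076
converged: |Δa| < 1e-12 after 4 iterations
sag = a·(cosh(S/(2a)) − 1) = 24.338076·(cosh(0.918910) − 1) = 11.019189
T_max/T_min = cosh(S/(2a)) = 1.452755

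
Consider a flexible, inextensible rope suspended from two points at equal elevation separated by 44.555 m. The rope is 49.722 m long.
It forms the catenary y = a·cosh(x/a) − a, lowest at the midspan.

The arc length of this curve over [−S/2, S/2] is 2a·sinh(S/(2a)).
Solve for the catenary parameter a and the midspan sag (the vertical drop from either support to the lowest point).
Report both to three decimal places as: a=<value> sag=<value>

seed: a₀ = √(S³/(24(L−S))) = √(44.555³/(24·5.167)) = 26.706675
iter 1: u=0.834155  f(a)=+1.828e-01  f'(a)=-4.145e-01  a ← 26.706675 − (+1.828e-01/-4.145e-01) = 27.147568
iter 2: u=0.820608  f(a)=+4.624e-03  f'(a)=-3.938e-01  a ← 27.147568 − (+4.624e-03/-3.938e-01) = 27.159311
iter 3: u=0.820253  f(a)=+3.131e-06  f'(a)=-3.933e-01  a ← 27.159311 − (+3.131e-06/-3.933e-01) = 27.159319
iter 4: u=0.820253  f(a)=+1.428e-12  f'(a)=-3.933e-01  a ← 27.159319 − (+1.428e-12/-3.933e-01) = 27.159319
converged: |Δa| < 1e-12 after 4 iterations
sag = a·(cosh(S/(2a)) − 1) = 27.159319·(cosh(0.820253) − 1) = 9.660485
T_max/T_min = cosh(S/(2a)) = 1.355697

a=27.159 sag=9.660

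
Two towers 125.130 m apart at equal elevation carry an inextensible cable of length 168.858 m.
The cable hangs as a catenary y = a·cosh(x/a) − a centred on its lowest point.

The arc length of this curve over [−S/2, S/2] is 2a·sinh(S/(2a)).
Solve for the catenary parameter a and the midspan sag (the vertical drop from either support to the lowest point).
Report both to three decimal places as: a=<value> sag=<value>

seed: a₀ = √(S³/(24(L−S))) = √(125.130³/(24·43.728)) = 43.207261
iter 1: u=1.448020  f(a)=+4.820e+00  f'(a)=-2.482e+00  a ← 43.207261 − (+4.820e+00/-2.482e+00) = 45.149600
iter 2: u=1.385727  f(a)=+3.441e-01  f'(a)=-2.139e+00  a ← 45.149600 − (+3.441e-01/-2.139e+00) = 45.310473
iter 3: u=1.380807  f(a)=+2.051e-03  f'(a)=-2.113e+00  a ← 45.310473 − (+2.051e-03/-2.113e+00) = 45.311443
iter 4: u=1.380777  f(a)=+7.387e-08  f'(a)=-2.113e+00  a ← 45.311443 − (+7.387e-08/-2.113e+00) = 45.311443
iter 5: u=1.380777  f(a)=+2.842e-14  f'(a)=-2.113e+00  a ← 45.311443 − (+2.842e-14/-2.113e+00) = 45.311443
converged: |Δa| < 1e-12 after 5 iterations
sag = a·(cosh(S/(2a)) − 1) = 45.311443·(cosh(1.380777) − 1) = 50.508090
T_max/T_min = cosh(S/(2a)) = 2.114687

a=45.311 sag=50.508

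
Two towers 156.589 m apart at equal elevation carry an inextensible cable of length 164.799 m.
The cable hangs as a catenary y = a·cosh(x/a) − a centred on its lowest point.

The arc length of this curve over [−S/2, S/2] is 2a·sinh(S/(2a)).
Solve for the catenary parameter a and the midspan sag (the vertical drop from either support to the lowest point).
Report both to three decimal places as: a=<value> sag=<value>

seed: a₀ = √(S³/(24(L−S))) = √(156.589³/(24·8.210)) = 139.593333
iter 1: u=0.560876  f(a)=+1.301e-01  f'(a)=-1.214e-01  a ← 139.593333 − (+1.301e-01/-1.214e-01) = 140.665325
iter 2: u=0.556601  f(a)=+1.514e-03  f'(a)=-1.186e-01  a ← 140.665325 − (+1.514e-03/-1.186e-01) = 140.678094
iter 3: u=0.556551  f(a)=+2.104e-07  f'(a)=-1.185e-01  a ← 140.678094 − (+2.104e-07/-1.185e-01) = 140.678096
iter 4: u=0.556551  f(a)=+2.842e-14  f'(a)=-1.185e-01  a ← 140.678096 − (+2.842e-14/-1.185e-01) = 140.678096
converged: |Δa| < 1e-12 after 4 iterations
sag = a·(cosh(S/(2a)) − 1) = 140.678096·(cosh(0.556551) − 1) = 22.355656
T_max/T_min = cosh(S/(2a)) = 1.158914

a=140.678 sag=22.356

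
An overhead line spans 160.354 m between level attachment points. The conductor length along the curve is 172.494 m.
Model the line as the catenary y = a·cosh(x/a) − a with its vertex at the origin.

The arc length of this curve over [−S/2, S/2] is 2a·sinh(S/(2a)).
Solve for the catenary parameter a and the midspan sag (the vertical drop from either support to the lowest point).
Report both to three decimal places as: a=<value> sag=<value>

seed: a₀ = √(S³/(24(L−S))) = √(160.354³/(24·12.140)) = 118.961035
iter 1: u=0.673977  f(a)=+2.787e-01  f'(a)=-2.135e-01  a ← 118.961035 − (+2.787e-01/-2.135e-01) = 120.266408
iter 2: u=0.666662  f(a)=+4.654e-03  f'(a)=-2.064e-01  a ← 120.266408 − (+4.654e-03/-2.064e-01) = 120.288953
iter 3: u=0.666537  f(a)=+1.347e-06  f'(a)=-2.063e-01  a ← 120.288953 − (+1.347e-06/-2.063e-01) = 120.288960
iter 4: u=0.666537  f(a)=+5.684e-14  f'(a)=-2.063e-01  a ← 120.288960 − (+5.684e-14/-2.063e-01) = 120.288960
converged: |Δa| < 1e-12 after 4 iterations
sag = a·(cosh(S/(2a)) − 1) = 120.288960·(cosh(0.666537) − 1) = 27.724482
T_max/T_min = cosh(S/(2a)) = 1.230482

a=120.289 sag=27.724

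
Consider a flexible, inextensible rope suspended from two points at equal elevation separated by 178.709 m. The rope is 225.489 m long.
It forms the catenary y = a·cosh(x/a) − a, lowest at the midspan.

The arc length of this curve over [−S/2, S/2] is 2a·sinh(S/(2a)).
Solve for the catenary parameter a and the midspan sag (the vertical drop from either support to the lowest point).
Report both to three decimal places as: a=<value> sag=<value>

a=73.945 sag=60.885

seed: a₀ = √(S³/(24(L−S))) = √(178.709³/(24·46.780)) = 71.299077
iter 1: u=1.253235  f(a)=+3.814e+00  f'(a)=-1.530e+00  a ← 71.299077 − (+3.814e+00/-1.530e+00) = 73.791560
iter 2: u=1.210904  f(a)=+2.091e-01  f'(a)=-1.367e+00  a ← 73.791560 − (+2.091e-01/-1.367e+00) = 73.944587
iter 3: u=1.208398  f(a)=+7.094e-04  f'(a)=-1.357e+00  a ← 73.944587 − (+7.094e-04/-1.357e+00) = 73.945110
iter 4: u=1.208390  f(a)=+8.225e-09  f'(a)=-1.357e+00  a ← 73.945110 − (+8.225e-09/-1.357e+00) = 73.945110
iter 5: u=1.208390  f(a)=-2.842e-14  f'(a)=-1.357e+00  a ← 73.945110 − (-2.842e-14/-1.357e+00) = 73.945110
converged: |Δa| < 1e-12 after 5 iterations
sag = a·(cosh(S/(2a)) − 1) = 73.945110·(cosh(1.208390) − 1) = 60.885159
T_max/T_min = cosh(S/(2a)) = 1.823383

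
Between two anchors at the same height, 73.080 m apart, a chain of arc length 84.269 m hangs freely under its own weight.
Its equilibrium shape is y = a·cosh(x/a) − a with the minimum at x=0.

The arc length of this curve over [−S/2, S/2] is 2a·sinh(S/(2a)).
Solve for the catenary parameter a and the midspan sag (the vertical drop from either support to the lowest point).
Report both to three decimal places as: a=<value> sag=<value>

seed: a₀ = √(S³/(24(L−S))) = √(73.080³/(24·11.189)) = 38.123832
iter 1: u=0.958456  f(a)=+5.253e-01  f'(a)=-6.427e-01  a ← 38.123832 − (+5.253e-01/-6.427e-01) = 38.941187
iter 2: u=0.938338  f(a)=+1.737e-02  f'(a)=-6.008e-01  a ← 38.941187 − (+1.737e-02/-6.008e-01) = 38.970095
iter 3: u=0.937642  f(a)=+2.043e-05  f'(a)=-5.994e-01  a ← 38.970095 − (+2.043e-05/-5.994e-01) = 38.970129
iter 4: u=0.937641  f(a)=+2.832e-11  f'(a)=-5.994e-01  a ← 38.970129 − (+2.832e-11/-5.994e-01) = 38.970129
iter 5: u=0.937641  f(a)=-1.421e-14  f'(a)=-5.994e-01  a ← 38.970129 − (-1.421e-14/-5.994e-01) = 38.970129
converged: |Δa| < 1e-12 after 5 iterations
sag = a·(cosh(S/(2a)) − 1) = 38.970129·(cosh(0.937641) − 1) = 18.423137
T_max/T_min = cosh(S/(2a)) = 1.472750

a=38.970 sag=18.423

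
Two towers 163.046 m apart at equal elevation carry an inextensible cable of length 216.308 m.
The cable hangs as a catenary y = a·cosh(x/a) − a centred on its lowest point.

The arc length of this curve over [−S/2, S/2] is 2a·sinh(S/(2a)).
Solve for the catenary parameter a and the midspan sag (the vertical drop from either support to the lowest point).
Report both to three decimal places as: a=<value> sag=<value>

a=60.893 sag=63.225

seed: a₀ = √(S³/(24(L−S))) = √(163.046³/(24·53.262)) = 58.230547
iter 1: u=1.400004  f(a)=+5.470e+00  f'(a)=-2.214e+00  a ← 58.230547 − (+5.470e+00/-2.214e+00) = 60.701282
iter 2: u=1.343019  f(a)=+3.674e-01  f'(a)=-1.926e+00  a ← 60.701282 − (+3.674e-01/-1.926e+00) = 60.892081
iter 3: u=1.338811  f(a)=+1.922e-03  f'(a)=-1.906e+00  a ← 60.892081 − (+1.922e-03/-1.906e+00) = 60.893090
iter 4: u=1.338789  f(a)=+5.316e-08  f'(a)=-1.905e+00  a ← 60.893090 − (+5.316e-08/-1.905e+00) = 60.893090
iter 5: u=1.338789  f(a)=+2.842e-14  f'(a)=-1.905e+00  a ← 60.893090 − (+2.842e-14/-1.905e+00) = 60.893090
converged: |Δa| < 1e-12 after 5 iterations
sag = a·(cosh(S/(2a)) − 1) = 60.893090·(cosh(1.338789) − 1) = 63.224822
T_max/T_min = cosh(S/(2a)) = 2.038292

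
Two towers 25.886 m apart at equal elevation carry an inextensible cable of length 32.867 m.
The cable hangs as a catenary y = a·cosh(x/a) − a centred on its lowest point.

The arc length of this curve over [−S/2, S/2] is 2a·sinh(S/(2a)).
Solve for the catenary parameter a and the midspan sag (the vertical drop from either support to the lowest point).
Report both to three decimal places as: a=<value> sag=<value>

a=10.563 sag=8.972

seed: a₀ = √(S³/(24(L−S))) = √(25.886³/(24·6.981)) = 10.174966
iter 1: u=1.272044  f(a)=+5.871e-01  f'(a)=-1.607e+00  a ← 10.174966 − (+5.871e-01/-1.607e+00) = 10.540174
iter 2: u=1.227968  f(a)=+3.309e-02  f'(a)=-1.431e+00  a ← 10.540174 − (+3.309e-02/-1.431e+00) = 10.563297
iter 3: u=1.225280  f(a)=+1.190e-04  f'(a)=-1.421e+00  a ← 10.563297 − (+1.190e-04/-1.421e+00) = 10.563381
iter 4: u=1.225271  f(a)=+1.551e-09  f'(a)=-1.421e+00  a ← 10.563381 − (+1.551e-09/-1.421e+00) = 10.563381
iter 5: u=1.225271  f(a)=-7.105e-15  f'(a)=-1.421e+00  a ← 10.563381 − (-7.105e-15/-1.421e+00) = 10.563381
converged: |Δa| < 1e-12 after 5 iterations
sag = a·(cosh(S/(2a)) − 1) = 10.563381·(cosh(1.225271) − 1) = 8.972354
T_max/T_min = cosh(S/(2a)) = 1.849383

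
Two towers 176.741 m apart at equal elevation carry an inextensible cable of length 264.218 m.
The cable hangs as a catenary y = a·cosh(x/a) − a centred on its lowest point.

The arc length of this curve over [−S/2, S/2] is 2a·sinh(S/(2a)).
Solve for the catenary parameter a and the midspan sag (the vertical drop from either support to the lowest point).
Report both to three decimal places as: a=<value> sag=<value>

a=54.724 sag=88.271

seed: a₀ = √(S³/(24(L−S))) = √(176.741³/(24·87.477)) = 51.280636
iter 1: u=1.723272  f(a)=+1.395e+01  f'(a)=-4.538e+00  a ← 51.280636 − (+1.395e+01/-4.538e+00) = 54.353551
iter 2: u=1.625846  f(a)=+1.352e+00  f'(a)=-3.698e+00  a ← 54.353551 − (+1.352e+00/-3.698e+00) = 54.719168
iter 3: u=1.614983  f(a)=+1.571e-02  f'(a)=-3.612e+00  a ← 54.719168 − (+1.571e-02/-3.612e+00) = 54.723518
iter 4: u=1.614854  f(a)=+2.178e-06  f'(a)=-3.611e+00  a ← 54.723518 − (+2.178e-06/-3.611e+00) = 54.723519
iter 5: u=1.614854  f(a)=+0.000e+00  f'(a)=-3.611e+00  a ← 54.723519 − (+0.000e+00/-3.611e+00) = 54.723519
converged: |Δa| < 1e-12 after 5 iterations
sag = a·(cosh(S/(2a)) − 1) = 54.723519·(cosh(1.614854) − 1) = 88.271066
T_max/T_min = cosh(S/(2a)) = 2.613037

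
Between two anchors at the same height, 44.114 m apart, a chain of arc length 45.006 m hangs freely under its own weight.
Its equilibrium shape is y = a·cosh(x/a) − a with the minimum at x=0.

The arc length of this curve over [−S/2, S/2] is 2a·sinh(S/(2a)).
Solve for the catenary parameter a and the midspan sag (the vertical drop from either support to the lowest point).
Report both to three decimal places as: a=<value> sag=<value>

seed: a₀ = √(S³/(24(L−S))) = √(44.114³/(24·0.892)) = 63.325206
iter 1: u=0.348313  f(a)=+5.427e-03  f'(a)=-2.852e-02  a ← 63.325206 − (+5.427e-03/-2.852e-02) = 63.515511
iter 2: u=0.347270  f(a)=+2.456e-05  f'(a)=-2.826e-02  a ← 63.515511 − (+2.456e-05/-2.826e-02) = 63.516380
iter 3: u=0.347265  f(a)=+5.081e-10  f'(a)=-2.826e-02  a ← 63.516380 − (+5.081e-10/-2.826e-02) = 63.516380
iter 4: u=0.347265  f(a)=+0.000e+00  f'(a)=-2.826e-02  a ← 63.516380 − (+0.000e+00/-2.826e-02) = 63.516380
converged: |Δa| < 1e-12 after 4 iterations
sag = a·(cosh(S/(2a)) − 1) = 63.516380·(cosh(0.347265) − 1) = 3.868452
T_max/T_min = cosh(S/(2a)) = 1.060905

a=63.516 sag=3.868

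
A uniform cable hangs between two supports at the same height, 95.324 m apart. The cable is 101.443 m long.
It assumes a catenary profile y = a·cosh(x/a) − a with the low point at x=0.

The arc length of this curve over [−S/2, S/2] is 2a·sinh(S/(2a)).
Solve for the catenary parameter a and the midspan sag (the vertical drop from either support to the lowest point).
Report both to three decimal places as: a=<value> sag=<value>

seed: a₀ = √(S³/(24(L−S))) = √(95.324³/(24·6.119)) = 76.799349
iter 1: u=0.620604  f(a)=+1.189e-01  f'(a)=-1.656e-01  a ← 76.799349 − (+1.189e-01/-1.656e-01) = 77.517601
iter 2: u=0.614854  f(a)=+1.689e-03  f'(a)=-1.609e-01  a ← 77.517601 − (+1.689e-03/-1.609e-01) = 77.528098
iter 3: u=0.614771  f(a)=+3.515e-07  f'(a)=-1.608e-01  a ← 77.528098 − (+3.515e-07/-1.608e-01) = 77.528100
iter 4: u=0.614771  f(a)=+4.263e-14  f'(a)=-1.608e-01  a ← 77.528100 − (+4.263e-14/-1.608e-01) = 77.528100
converged: |Δa| < 1e-12 after 4 iterations
sag = a·(cosh(S/(2a)) − 1) = 77.528100·(cosh(0.614771) − 1) = 15.117876
T_max/T_min = cosh(S/(2a)) = 1.194999

a=77.528 sag=15.118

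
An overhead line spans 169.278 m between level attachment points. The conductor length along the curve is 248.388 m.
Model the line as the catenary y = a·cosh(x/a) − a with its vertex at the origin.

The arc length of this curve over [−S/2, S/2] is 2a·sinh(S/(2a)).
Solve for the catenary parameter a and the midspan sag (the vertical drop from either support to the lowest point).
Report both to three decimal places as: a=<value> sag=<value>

a=53.765 sag=81.567

seed: a₀ = √(S³/(24(L−S))) = √(169.278³/(24·79.110)) = 50.545147
iter 1: u=1.674523  f(a)=+1.186e+01  f'(a)=-4.101e+00  a ← 50.545147 − (+1.186e+01/-4.101e+00) = 53.437734
iter 2: u=1.583881  f(a)=+1.094e+00  f'(a)=-3.376e+00  a ← 53.437734 − (+1.094e+00/-3.376e+00) = 53.761917
iter 3: u=1.574330  f(a)=+1.141e-02  f'(a)=-3.306e+00  a ← 53.761917 − (+1.141e-02/-3.306e+00) = 53.765367
iter 4: u=1.574229  f(a)=+1.268e-06  f'(a)=-3.305e+00  a ← 53.765367 − (+1.268e-06/-3.305e+00) = 53.765368
iter 5: u=1.574229  f(a)=+5.684e-14  f'(a)=-3.305e+00  a ← 53.765368 − (+5.684e-14/-3.305e+00) = 53.765368
converged: |Δa| < 1e-12 after 5 iterations
sag = a·(cosh(S/(2a)) − 1) = 53.765368·(cosh(1.574229) − 1) = 81.567054
T_max/T_min = cosh(S/(2a)) = 2.517093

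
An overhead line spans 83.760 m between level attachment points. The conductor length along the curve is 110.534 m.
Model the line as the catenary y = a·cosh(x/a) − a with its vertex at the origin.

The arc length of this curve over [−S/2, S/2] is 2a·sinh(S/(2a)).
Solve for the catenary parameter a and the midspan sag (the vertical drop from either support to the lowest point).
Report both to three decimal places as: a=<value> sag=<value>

seed: a₀ = √(S³/(24(L−S))) = √(83.760³/(24·26.774)) = 30.240764
iter 1: u=1.384886  f(a)=+2.688e+00  f'(a)=-2.134e+00  a ← 30.240764 − (+2.688e+00/-2.134e+00) = 31.500077
iter 2: u=1.329521  f(a)=+1.770e-01  f'(a)=-1.862e+00  a ← 31.500077 − (+1.770e-01/-1.862e+00) = 31.595160
iter 3: u=1.325519  f(a)=+8.875e-04  f'(a)=-1.843e+00  a ← 31.595160 − (+8.875e-04/-1.843e+00) = 31.595642
iter 4: u=1.325499  f(a)=+2.255e-08  f'(a)=-1.843e+00  a ← 31.595642 − (+2.255e-08/-1.843e+00) = 31.595642
iter 5: u=1.325499  f(a)=+1.421e-14  f'(a)=-1.843e+00  a ← 31.595642 − (+1.421e-14/-1.843e+00) = 31.595642
converged: |Δa| < 1e-12 after 5 iterations
sag = a·(cosh(S/(2a)) − 1) = 31.595642·(cosh(1.325499) − 1) = 32.065381
T_max/T_min = cosh(S/(2a)) = 2.014867

a=31.596 sag=32.065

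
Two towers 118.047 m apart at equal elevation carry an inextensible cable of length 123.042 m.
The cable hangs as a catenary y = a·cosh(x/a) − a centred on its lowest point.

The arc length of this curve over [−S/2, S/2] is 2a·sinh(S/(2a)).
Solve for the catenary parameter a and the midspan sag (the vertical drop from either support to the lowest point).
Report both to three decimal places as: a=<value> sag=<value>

a=117.877 sag=15.088

seed: a₀ = √(S³/(24(L−S))) = √(118.047³/(24·4.995)) = 117.141037
iter 1: u=0.503867  f(a)=+6.379e-02  f'(a)=-8.747e-02  a ← 117.141037 − (+6.379e-02/-8.747e-02) = 117.870362
iter 2: u=0.500749  f(a)=+6.007e-04  f'(a)=-8.583e-02  a ← 117.870362 − (+6.007e-04/-8.583e-02) = 117.877361
iter 3: u=0.500720  f(a)=+5.438e-08  f'(a)=-8.581e-02  a ← 117.877361 − (+5.438e-08/-8.581e-02) = 117.877362
iter 4: u=0.500720  f(a)=+0.000e+00  f'(a)=-8.581e-02  a ← 117.877362 − (+0.000e+00/-8.581e-02) = 117.877362
converged: |Δa| < 1e-12 after 4 iterations
sag = a·(cosh(S/(2a)) − 1) = 117.877362·(cosh(0.500720) − 1) = 15.088445
T_max/T_min = cosh(S/(2a)) = 1.128001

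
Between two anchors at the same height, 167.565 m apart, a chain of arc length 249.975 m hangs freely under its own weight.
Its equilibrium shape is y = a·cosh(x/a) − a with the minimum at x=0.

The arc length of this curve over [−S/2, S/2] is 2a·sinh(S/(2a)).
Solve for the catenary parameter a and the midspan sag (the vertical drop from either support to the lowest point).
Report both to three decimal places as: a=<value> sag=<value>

seed: a₀ = √(S³/(24(L−S))) = √(167.565³/(24·82.410)) = 48.772991
iter 1: u=1.717805  f(a)=+1.305e+01  f'(a)=-4.488e+00  a ← 48.772991 − (+1.305e+01/-4.488e+00) = 51.680866
iter 2: u=1.621151  f(a)=+1.258e+00  f'(a)=-3.660e+00  a ← 51.680866 − (+1.258e+00/-3.660e+00) = 52.024562
iter 3: u=1.610441  f(a)=+1.445e-02  f'(a)=-3.577e+00  a ← 52.024562 − (+1.445e-02/-3.577e+00) = 52.028602
iter 4: u=1.610316  f(a)=+1.954e-06  f'(a)=-3.576e+00  a ← 52.028602 − (+1.954e-06/-3.576e+00) = 52.028603
iter 5: u=1.610316  f(a)=+5.684e-14  f'(a)=-3.576e+00  a ← 52.028603 − (+5.684e-14/-3.576e+00) = 52.028603
converged: |Δa| < 1e-12 after 5 iterations
sag = a·(cosh(S/(2a)) − 1) = 52.028603·(cosh(1.610316) − 1) = 83.355483
T_max/T_min = cosh(S/(2a)) = 2.602109

a=52.029 sag=83.355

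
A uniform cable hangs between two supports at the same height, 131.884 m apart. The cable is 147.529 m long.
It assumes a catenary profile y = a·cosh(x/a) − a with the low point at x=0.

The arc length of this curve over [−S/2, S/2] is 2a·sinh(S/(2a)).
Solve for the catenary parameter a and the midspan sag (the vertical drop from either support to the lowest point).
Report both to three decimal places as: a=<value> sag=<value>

seed: a₀ = √(S³/(24(L−S))) = √(131.884³/(24·15.645)) = 78.161838
iter 1: u=0.843660  f(a)=+5.663e-01  f'(a)=-4.296e-01  a ← 78.161838 − (+5.663e-01/-4.296e-01) = 79.480204
iter 2: u=0.829666  f(a)=+1.465e-02  f'(a)=-4.076e-01  a ← 79.480204 − (+1.465e-02/-4.076e-01) = 79.516137
iter 3: u=0.829291  f(a)=+1.037e-05  f'(a)=-4.070e-01  a ← 79.516137 − (+1.037e-05/-4.070e-01) = 79.516162
iter 4: u=0.829291  f(a)=+5.201e-12  f'(a)=-4.070e-01  a ← 79.516162 − (+5.201e-12/-4.070e-01) = 79.516162
converged: |Δa| < 1e-12 after 4 iterations
sag = a·(cosh(S/(2a)) − 1) = 79.516162·(cosh(0.829291) − 1) = 28.945912
T_max/T_min = cosh(S/(2a)) = 1.364026

a=79.516 sag=28.946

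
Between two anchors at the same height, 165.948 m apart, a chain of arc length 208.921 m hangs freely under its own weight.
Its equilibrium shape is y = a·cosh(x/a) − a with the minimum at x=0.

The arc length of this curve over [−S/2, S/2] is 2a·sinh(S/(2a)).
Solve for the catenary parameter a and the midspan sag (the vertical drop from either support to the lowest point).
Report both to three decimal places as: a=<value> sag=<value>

seed: a₀ = √(S³/(24(L−S))) = √(165.948³/(24·42.973)) = 66.566324
iter 1: u=1.246486  f(a)=+3.465e+00  f'(a)=-1.503e+00  a ← 66.566324 − (+3.465e+00/-1.503e+00) = 68.871157
iter 2: u=1.204771  f(a)=+1.881e-01  f'(a)=-1.344e+00  a ← 68.871157 − (+1.881e-01/-1.344e+00) = 69.011092
iter 3: u=1.202328  f(a)=+6.246e-04  f'(a)=-1.335e+00  a ← 69.011092 − (+6.246e-04/-1.335e+00) = 69.011560
iter 4: u=1.202320  f(a)=+6.940e-09  f'(a)=-1.335e+00  a ← 69.011560 − (+6.940e-09/-1.335e+00) = 69.011560
iter 5: u=1.202320  f(a)=-2.842e-14  f'(a)=-1.335e+00  a ← 69.011560 − (-2.842e-14/-1.335e+00) = 69.011560
converged: |Δa| < 1e-12 after 5 iterations
sag = a·(cosh(S/(2a)) − 1) = 69.011560·(cosh(1.202320) − 1) = 56.186649
T_max/T_min = cosh(S/(2a)) = 1.814163

a=69.012 sag=56.187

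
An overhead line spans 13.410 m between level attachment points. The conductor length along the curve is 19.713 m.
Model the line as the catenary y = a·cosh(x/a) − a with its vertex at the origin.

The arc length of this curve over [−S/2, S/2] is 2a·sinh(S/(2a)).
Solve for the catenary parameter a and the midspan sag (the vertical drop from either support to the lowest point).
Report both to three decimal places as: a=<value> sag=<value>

seed: a₀ = √(S³/(24(L−S))) = √(13.410³/(24·6.303)) = 3.992674
iter 1: u=1.679326  f(a)=+9.508e-01  f'(a)=-4.142e+00  a ← 3.992674 − (+9.508e-01/-4.142e+00) = 4.222224
iter 2: u=1.588026  f(a)=+8.817e-02  f'(a)=-3.407e+00  a ← 4.222224 − (+8.817e-02/-3.407e+00) = 4.248105
iter 3: u=1.578351  f(a)=+9.291e-04  f'(a)=-3.335e+00  a ← 4.248105 − (+9.291e-04/-3.335e+00) = 4.248383
iter 4: u=1.578247  f(a)=+1.056e-07  f'(a)=-3.334e+00  a ← 4.248383 − (+1.056e-07/-3.334e+00) = 4.248383
iter 5: u=1.578247  f(a)=+3.553e-15  f'(a)=-3.334e+00  a ← 4.248383 − (+3.553e-15/-3.334e+00) = 4.248383
converged: |Δa| < 1e-12 after 5 iterations
sag = a·(cosh(S/(2a)) − 1) = 4.248383·(cosh(1.578247) − 1) = 6.484713
T_max/T_min = cosh(S/(2a)) = 2.526395

a=4.248 sag=6.485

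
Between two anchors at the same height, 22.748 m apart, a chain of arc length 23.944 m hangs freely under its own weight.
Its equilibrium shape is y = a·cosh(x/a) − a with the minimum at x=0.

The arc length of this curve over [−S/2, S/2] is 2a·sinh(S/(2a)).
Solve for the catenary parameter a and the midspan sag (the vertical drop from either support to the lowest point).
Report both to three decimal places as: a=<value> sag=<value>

seed: a₀ = √(S³/(24(L−S))) = √(22.748³/(24·1.196)) = 20.250867
iter 1: u=0.561655  f(a)=+1.901e-02  f'(a)=-1.219e-01  a ← 20.250867 − (+1.901e-02/-1.219e-01) = 20.406803
iter 2: u=0.557363  f(a)=+2.218e-04  f'(a)=-1.191e-01  a ← 20.406803 − (+2.218e-04/-1.191e-01) = 20.408666
iter 3: u=0.557312  f(a)=+3.098e-08  f'(a)=-1.190e-01  a ← 20.408666 − (+3.098e-08/-1.190e-01) = 20.408666
iter 4: u=0.557312  f(a)=+3.553e-15  f'(a)=-1.190e-01  a ← 20.408666 − (+3.553e-15/-1.190e-01) = 20.408666
converged: |Δa| < 1e-12 after 4 iterations
sag = a·(cosh(S/(2a)) − 1) = 20.408666·(cosh(0.557312) − 1) = 3.252324
T_max/T_min = cosh(S/(2a)) = 1.159360

a=20.409 sag=3.252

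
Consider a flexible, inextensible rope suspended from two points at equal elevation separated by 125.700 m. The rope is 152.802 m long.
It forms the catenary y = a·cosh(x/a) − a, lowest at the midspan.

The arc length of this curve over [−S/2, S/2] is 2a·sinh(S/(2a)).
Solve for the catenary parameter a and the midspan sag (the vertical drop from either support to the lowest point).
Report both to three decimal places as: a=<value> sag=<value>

seed: a₀ = √(S³/(24(L−S))) = √(125.700³/(24·27.102)) = 55.258186
iter 1: u=1.137388  f(a)=+1.808e+00  f'(a)=-1.114e+00  a ← 55.258186 − (+1.808e+00/-1.114e+00) = 56.881425
iter 2: u=1.104930  f(a)=+8.273e-02  f'(a)=-1.014e+00  a ← 56.881425 − (+8.273e-02/-1.014e+00) = 56.963009
iter 3: u=1.103348  f(a)=+1.916e-04  f'(a)=-1.009e+00  a ← 56.963009 − (+1.916e-04/-1.009e+00) = 56.963199
iter 4: u=1.103344  f(a)=+1.033e-09  f'(a)=-1.009e+00  a ← 56.963199 − (+1.033e-09/-1.009e+00) = 56.963199
iter 5: u=1.103344  f(a)=-2.842e-14  f'(a)=-1.009e+00  a ← 56.963199 − (-2.842e-14/-1.009e+00) = 56.963199
converged: |Δa| < 1e-12 after 5 iterations
sag = a·(cosh(S/(2a)) − 1) = 56.963199·(cosh(1.103344) − 1) = 38.335903
T_max/T_min = cosh(S/(2a)) = 1.672994

a=56.963 sag=38.336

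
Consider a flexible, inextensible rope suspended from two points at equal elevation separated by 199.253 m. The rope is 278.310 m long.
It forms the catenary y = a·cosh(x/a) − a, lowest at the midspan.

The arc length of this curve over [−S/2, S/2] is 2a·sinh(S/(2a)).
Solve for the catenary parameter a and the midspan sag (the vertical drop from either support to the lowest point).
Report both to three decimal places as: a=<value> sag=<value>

seed: a₀ = √(S³/(24(L−S))) = √(199.253³/(24·79.057)) = 64.570109
iter 1: u=1.542920  f(a)=+9.962e+00  f'(a)=-3.083e+00  a ← 64.570109 − (+9.962e+00/-3.083e+00) = 67.800744
iter 2: u=1.469401  f(a)=+7.964e-01  f'(a)=-2.608e+00  a ← 67.800744 − (+7.964e-01/-2.608e+00) = 68.106071
iter 3: u=1.462814  f(a)=+6.068e-03  f'(a)=-2.569e+00  a ← 68.106071 − (+6.068e-03/-2.569e+00) = 68.108433
iter 4: u=1.462763  f(a)=+3.582e-07  f'(a)=-2.569e+00  a ← 68.108433 − (+3.582e-07/-2.569e+00) = 68.108433
iter 5: u=1.462763  f(a)=+0.000e+00  f'(a)=-2.569e+00  a ← 68.108433 − (+0.000e+00/-2.569e+00) = 68.108433
converged: |Δa| < 1e-12 after 5 iterations
sag = a·(cosh(S/(2a)) − 1) = 68.108433·(cosh(1.462763) − 1) = 86.820172
T_max/T_min = cosh(S/(2a)) = 2.274735

a=68.108 sag=86.820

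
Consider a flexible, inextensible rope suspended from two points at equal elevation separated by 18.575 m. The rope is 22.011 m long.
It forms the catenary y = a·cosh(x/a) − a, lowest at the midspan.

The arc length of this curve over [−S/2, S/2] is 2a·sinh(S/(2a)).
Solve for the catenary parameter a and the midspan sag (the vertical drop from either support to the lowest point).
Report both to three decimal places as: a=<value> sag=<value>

seed: a₀ = √(S³/(24(L−S))) = √(18.575³/(24·3.436)) = 8.815786
iter 1: u=1.053508  f(a)=+1.958e-01  f'(a)=-8.695e-01  a ← 8.815786 − (+1.958e-01/-8.695e-01) = 9.040959
iter 2: u=1.027269  f(a)=+7.752e-03  f'(a)=-8.019e-01  a ← 9.040959 − (+7.752e-03/-8.019e-01) = 9.050627
iter 3: u=1.026172  f(a)=+1.326e-05  f'(a)=-7.992e-01  a ← 9.050627 − (+1.326e-05/-7.992e-01) = 9.050643
iter 4: u=1.026170  f(a)=+3.898e-11  f'(a)=-7.992e-01  a ← 9.050643 − (+3.898e-11/-7.992e-01) = 9.050643
iter 5: u=1.026170  f(a)=+3.553e-15  f'(a)=-7.992e-01  a ← 9.050643 − (+3.553e-15/-7.992e-01) = 9.050643
converged: |Δa| < 1e-12 after 5 iterations
sag = a·(cosh(S/(2a)) − 1) = 9.050643·(cosh(1.026170) − 1) = 5.198398
T_max/T_min = cosh(S/(2a)) = 1.574368

a=9.051 sag=5.198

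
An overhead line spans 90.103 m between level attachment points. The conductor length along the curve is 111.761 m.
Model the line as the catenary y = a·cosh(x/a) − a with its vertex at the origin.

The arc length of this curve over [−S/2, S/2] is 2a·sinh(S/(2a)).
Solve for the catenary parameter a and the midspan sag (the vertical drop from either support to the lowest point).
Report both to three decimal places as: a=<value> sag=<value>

seed: a₀ = √(S³/(24(L−S))) = √(90.103³/(24·21.658)) = 37.514061
iter 1: u=1.200923  f(a)=+1.616e+00  f'(a)=-1.330e+00  a ← 37.514061 − (+1.616e+00/-1.330e+00) = 38.729472
iter 2: u=1.163236  f(a)=+8.188e-02  f'(a)=-1.198e+00  a ← 38.729472 − (+8.188e-02/-1.198e+00) = 38.797802
iter 3: u=1.161187  f(a)=+2.349e-04  f'(a)=-1.191e+00  a ← 38.797802 − (+2.349e-04/-1.191e+00) = 38.797999
iter 4: u=1.161181  f(a)=+1.946e-09  f'(a)=-1.191e+00  a ← 38.797999 − (+1.946e-09/-1.191e+00) = 38.797999
iter 5: u=1.161181  f(a)=+1.421e-14  f'(a)=-1.191e+00  a ← 38.797999 − (+1.421e-14/-1.191e+00) = 38.797999
converged: |Δa| < 1e-12 after 5 iterations
sag = a·(cosh(S/(2a)) − 1) = 38.797999·(cosh(1.161181) − 1) = 29.230782
T_max/T_min = cosh(S/(2a)) = 1.753410

a=38.798 sag=29.231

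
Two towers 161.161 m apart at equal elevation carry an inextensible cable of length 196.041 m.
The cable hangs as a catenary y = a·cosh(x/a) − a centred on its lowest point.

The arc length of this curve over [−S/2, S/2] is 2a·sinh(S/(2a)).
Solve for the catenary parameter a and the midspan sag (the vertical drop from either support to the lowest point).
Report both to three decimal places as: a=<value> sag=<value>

a=72.902 sag=49.256

seed: a₀ = √(S³/(24(L−S))) = √(161.161³/(24·34.880)) = 70.712480
iter 1: u=1.139551  f(a)=+2.336e+00  f'(a)=-1.121e+00  a ← 70.712480 − (+2.336e+00/-1.121e+00) = 72.796861
iter 2: u=1.106923  f(a)=+1.073e-01  f'(a)=-1.020e+00  a ← 72.796861 − (+1.073e-01/-1.020e+00) = 72.902033
iter 3: u=1.105326  f(a)=+2.503e-04  f'(a)=-1.015e+00  a ← 72.902033 − (+2.503e-04/-1.015e+00) = 72.902280
iter 4: u=1.105322  f(a)=+1.370e-09  f'(a)=-1.015e+00  a ← 72.902280 − (+1.370e-09/-1.015e+00) = 72.902280
iter 5: u=1.105322  f(a)=+0.000e+00  f'(a)=-1.015e+00  a ← 72.902280 − (+0.000e+00/-1.015e+00) = 72.902280
converged: |Δa| < 1e-12 after 5 iterations
sag = a·(cosh(S/(2a)) − 1) = 72.902280·(cosh(1.105322) − 1) = 49.256473
T_max/T_min = cosh(S/(2a)) = 1.675651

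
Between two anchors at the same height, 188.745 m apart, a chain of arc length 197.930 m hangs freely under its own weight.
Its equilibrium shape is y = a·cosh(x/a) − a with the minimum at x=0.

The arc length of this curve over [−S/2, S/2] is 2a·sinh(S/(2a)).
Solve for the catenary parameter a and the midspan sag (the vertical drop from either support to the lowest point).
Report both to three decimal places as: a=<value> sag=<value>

seed: a₀ = √(S³/(24(L−S))) = √(188.745³/(24·9.185)) = 174.649756
iter 1: u=0.540353  f(a)=+1.350e-01  f'(a)=-1.083e-01  a ← 174.649756 − (+1.350e-01/-1.083e-01) = 175.896725
iter 2: u=0.536522  f(a)=+1.460e-03  f'(a)=-1.060e-01  a ← 175.896725 − (+1.460e-03/-1.060e-01) = 175.910502
iter 3: u=0.536480  f(a)=+1.748e-07  f'(a)=-1.059e-01  a ← 175.910502 − (+1.748e-07/-1.059e-01) = 175.910504
iter 4: u=0.536480  f(a)=+0.000e+00  f'(a)=-1.059e-01  a ← 175.910504 − (+0.000e+00/-1.059e-01) = 175.910504
converged: |Δa| < 1e-12 after 4 iterations
sag = a·(cosh(S/(2a)) − 1) = 175.910504·(cosh(0.536480) − 1) = 25.927492
T_max/T_min = cosh(S/(2a)) = 1.147390

a=175.911 sag=25.927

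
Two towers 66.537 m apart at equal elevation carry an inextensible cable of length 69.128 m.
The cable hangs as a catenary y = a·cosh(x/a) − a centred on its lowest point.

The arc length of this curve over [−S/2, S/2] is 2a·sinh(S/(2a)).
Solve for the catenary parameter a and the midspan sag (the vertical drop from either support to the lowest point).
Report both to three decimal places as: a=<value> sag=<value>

a=69.225 sag=8.149

seed: a₀ = √(S³/(24(L−S))) = √(66.537³/(24·2.591)) = 68.826470
iter 1: u=0.483368  f(a)=+3.044e-02  f'(a)=-7.706e-02  a ← 68.826470 − (+3.044e-02/-7.706e-02) = 69.221431
iter 2: u=0.480610  f(a)=+2.640e-04  f'(a)=-7.573e-02  a ← 69.221431 − (+2.640e-04/-7.573e-02) = 69.224917
iter 3: u=0.480586  f(a)=+2.024e-08  f'(a)=-7.572e-02  a ← 69.224917 − (+2.024e-08/-7.572e-02) = 69.224918
iter 4: u=0.480586  f(a)=+0.000e+00  f'(a)=-7.572e-02  a ← 69.224918 − (+0.000e+00/-7.572e-02) = 69.224918
converged: |Δa| < 1e-12 after 4 iterations
sag = a·(cosh(S/(2a)) − 1) = 69.224918·(cosh(0.480586) − 1) = 8.149234
T_max/T_min = cosh(S/(2a)) = 1.117721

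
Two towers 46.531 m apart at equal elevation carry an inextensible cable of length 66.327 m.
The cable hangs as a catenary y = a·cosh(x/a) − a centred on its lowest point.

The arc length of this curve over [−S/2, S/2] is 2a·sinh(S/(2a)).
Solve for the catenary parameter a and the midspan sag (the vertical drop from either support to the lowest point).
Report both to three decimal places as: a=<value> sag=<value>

a=15.413 sag=21.157

seed: a₀ = √(S³/(24(L−S))) = √(46.531³/(24·19.796)) = 14.561940
iter 1: u=1.597692  f(a)=+2.686e+00  f'(a)=-3.479e+00  a ← 14.561940 − (+2.686e+00/-3.479e+00) = 15.333865
iter 2: u=1.517263  f(a)=+2.283e-01  f'(a)=-2.911e+00  a ← 15.333865 − (+2.283e-01/-2.911e+00) = 15.412314
iter 3: u=1.509540  f(a)=+1.989e-03  f'(a)=-2.860e+00  a ← 15.412314 − (+1.989e-03/-2.860e+00) = 15.413009
iter 4: u=1.509472  f(a)=+1.539e-07  f'(a)=-2.860e+00  a ← 15.413009 − (+1.539e-07/-2.860e+00) = 15.413009
iter 5: u=1.509472  f(a)=+0.000e+00  f'(a)=-2.860e+00  a ← 15.413009 − (+0.000e+00/-2.860e+00) = 15.413009
converged: |Δa| < 1e-12 after 5 iterations
sag = a·(cosh(S/(2a)) − 1) = 15.413009·(cosh(1.509472) − 1) = 21.157178
T_max/T_min = cosh(S/(2a)) = 2.372683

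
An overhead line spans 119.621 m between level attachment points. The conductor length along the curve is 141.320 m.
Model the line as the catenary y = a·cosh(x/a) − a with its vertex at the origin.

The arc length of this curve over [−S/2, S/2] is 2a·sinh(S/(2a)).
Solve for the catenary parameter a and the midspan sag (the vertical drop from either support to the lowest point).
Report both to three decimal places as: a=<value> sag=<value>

a=58.829 sag=33.115

seed: a₀ = √(S³/(24(L−S))) = √(119.621³/(24·21.699)) = 57.330491
iter 1: u=1.043258  f(a)=+1.212e+00  f'(a)=-8.426e-01  a ← 57.330491 − (+1.212e+00/-8.426e-01) = 58.768732
iter 2: u=1.017727  f(a)=+4.710e-02  f'(a)=-7.783e-01  a ← 58.768732 − (+4.710e-02/-7.783e-01) = 58.829254
iter 3: u=1.016680  f(a)=+7.753e-05  f'(a)=-7.757e-01  a ← 58.829254 − (+7.753e-05/-7.757e-01) = 58.829354
iter 4: u=1.016678  f(a)=+2.108e-10  f'(a)=-7.757e-01  a ← 58.829354 − (+2.108e-10/-7.757e-01) = 58.829354
iter 5: u=1.016678  f(a)=+0.000e+00  f'(a)=-7.757e-01  a ← 58.829354 − (+0.000e+00/-7.757e-01) = 58.829354
converged: |Δa| < 1e-12 after 5 iterations
sag = a·(cosh(S/(2a)) − 1) = 58.829354·(cosh(1.016678) − 1) = 33.114806
T_max/T_min = cosh(S/(2a)) = 1.562896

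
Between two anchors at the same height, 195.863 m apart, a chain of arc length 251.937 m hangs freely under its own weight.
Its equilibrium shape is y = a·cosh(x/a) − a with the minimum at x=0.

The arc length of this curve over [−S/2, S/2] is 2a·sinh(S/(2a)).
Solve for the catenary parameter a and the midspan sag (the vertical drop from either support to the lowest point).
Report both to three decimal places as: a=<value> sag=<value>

a=77.739 sag=70.286

seed: a₀ = √(S³/(24(L−S))) = √(195.863³/(24·56.074)) = 74.720921
iter 1: u=1.310630  f(a)=+5.018e+00  f'(a)=-1.775e+00  a ← 74.720921 − (+5.018e+00/-1.775e+00) = 77.547794
iter 2: u=1.262853  f(a)=+2.988e-01  f'(a)=-1.569e+00  a ← 77.547794 − (+2.988e-01/-1.569e+00) = 77.738197
iter 3: u=1.259760  f(a)=+1.208e-03  f'(a)=-1.557e+00  a ← 77.738197 − (+1.208e-03/-1.557e+00) = 77.738973
iter 4: u=1.259748  f(a)=+1.992e-08  f'(a)=-1.557e+00  a ← 77.738973 − (+1.992e-08/-1.557e+00) = 77.738973
iter 5: u=1.259748  f(a)=+0.000e+00  f'(a)=-1.557e+00  a ← 77.738973 − (+0.000e+00/-1.557e+00) = 77.738973
converged: |Δa| < 1e-12 after 5 iterations
sag = a·(cosh(S/(2a)) − 1) = 77.738973·(cosh(1.259748) − 1) = 70.286062
T_max/T_min = cosh(S/(2a)) = 1.904129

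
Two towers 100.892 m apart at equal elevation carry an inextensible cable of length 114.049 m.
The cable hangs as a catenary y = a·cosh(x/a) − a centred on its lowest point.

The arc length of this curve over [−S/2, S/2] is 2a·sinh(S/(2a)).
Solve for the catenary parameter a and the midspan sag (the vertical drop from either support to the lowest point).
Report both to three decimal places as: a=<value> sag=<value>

seed: a₀ = √(S³/(24(L−S))) = √(100.892³/(24·13.157)) = 57.029694
iter 1: u=0.884557  f(a)=+5.244e-01  f'(a)=-4.985e-01  a ← 57.029694 − (+5.244e-01/-4.985e-01) = 58.081621
iter 2: u=0.868536  f(a)=+1.486e-02  f'(a)=-4.706e-01  a ← 58.081621 − (+1.486e-02/-4.706e-01) = 58.113199
iter 3: u=0.868064  f(a)=+1.271e-05  f'(a)=-4.698e-01  a ← 58.113199 − (+1.271e-05/-4.698e-01) = 58.113226
iter 4: u=0.868064  f(a)=+9.308e-12  f'(a)=-4.698e-01  a ← 58.113226 − (+9.308e-12/-4.698e-01) = 58.113226
converged: |Δa| < 1e-12 after 4 iterations
sag = a·(cosh(S/(2a)) − 1) = 58.113226·(cosh(0.868064) − 1) = 23.305081
T_max/T_min = cosh(S/(2a)) = 1.401029

a=58.113 sag=23.305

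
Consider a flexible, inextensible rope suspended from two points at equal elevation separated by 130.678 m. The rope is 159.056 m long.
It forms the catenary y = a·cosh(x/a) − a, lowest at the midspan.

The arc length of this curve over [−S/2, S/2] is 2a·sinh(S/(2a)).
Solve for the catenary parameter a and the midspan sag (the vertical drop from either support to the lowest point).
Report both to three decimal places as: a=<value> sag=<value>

a=59.019 sag=40.016

seed: a₀ = √(S³/(24(L−S))) = √(130.678³/(24·28.378)) = 57.240999
iter 1: u=1.141472  f(a)=+1.907e+00  f'(a)=-1.127e+00  a ← 57.240999 − (+1.907e+00/-1.127e+00) = 58.933438
iter 2: u=1.108691  f(a)=+8.785e-02  f'(a)=-1.025e+00  a ← 58.933438 − (+8.785e-02/-1.025e+00) = 59.019130
iter 3: u=1.107082  f(a)=+2.064e-04  f'(a)=-1.020e+00  a ← 59.019130 − (+2.064e-04/-1.020e+00) = 59.019332
iter 4: u=1.107078  f(a)=+1.144e-09  f'(a)=-1.020e+00  a ← 59.019332 − (+1.144e-09/-1.020e+00) = 59.019332
iter 5: u=1.107078  f(a)=-5.684e-14  f'(a)=-1.020e+00  a ← 59.019332 − (-5.684e-14/-1.020e+00) = 59.019332
converged: |Δa| < 1e-12 after 5 iterations
sag = a·(cosh(S/(2a)) − 1) = 59.019332·(cosh(1.107078) − 1) = 40.015936
T_max/T_min = cosh(S/(2a)) = 1.678014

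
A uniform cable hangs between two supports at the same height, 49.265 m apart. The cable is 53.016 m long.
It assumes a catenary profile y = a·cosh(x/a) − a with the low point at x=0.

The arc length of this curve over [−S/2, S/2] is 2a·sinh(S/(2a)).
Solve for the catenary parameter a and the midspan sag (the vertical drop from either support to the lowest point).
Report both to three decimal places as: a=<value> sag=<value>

a=36.853 sag=8.543

seed: a₀ = √(S³/(24(L−S))) = √(49.265³/(24·3.751)) = 36.444213
iter 1: u=0.675896  f(a)=+8.662e-02  f'(a)=-2.154e-01  a ← 36.444213 − (+8.662e-02/-2.154e-01) = 36.846322
iter 2: u=0.668520  f(a)=+1.454e-03  f'(a)=-2.082e-01  a ← 36.846322 − (+1.454e-03/-2.082e-01) = 36.853307
iter 3: u=0.668393  f(a)=+4.256e-07  f'(a)=-2.081e-01  a ← 36.853307 − (+4.256e-07/-2.081e-01) = 36.853309
iter 4: u=0.668393  f(a)=+3.553e-14  f'(a)=-2.081e-01  a ← 36.853309 − (+3.553e-14/-2.081e-01) = 36.853309
converged: |Δa| < 1e-12 after 4 iterations
sag = a·(cosh(S/(2a)) − 1) = 36.853309·(cosh(0.668393) − 1) = 8.543172
T_max/T_min = cosh(S/(2a)) = 1.231816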